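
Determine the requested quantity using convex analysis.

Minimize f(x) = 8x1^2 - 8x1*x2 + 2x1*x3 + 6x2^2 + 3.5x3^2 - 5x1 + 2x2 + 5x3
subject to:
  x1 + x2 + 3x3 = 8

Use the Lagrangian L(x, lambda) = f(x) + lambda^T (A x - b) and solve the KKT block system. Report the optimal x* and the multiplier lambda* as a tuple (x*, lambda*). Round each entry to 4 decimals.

Form the Lagrangian:
  L(x, lambda) = (1/2) x^T Q x + c^T x + lambda^T (A x - b)
Stationarity (grad_x L = 0): Q x + c + A^T lambda = 0.
Primal feasibility: A x = b.

This gives the KKT block system:
  [ Q   A^T ] [ x     ]   [-c ]
  [ A    0  ] [ lambda ] = [ b ]

Solving the linear system:
  x*      = (1.0584, 1.1143, 1.9424)
  lambda* = (-6.9046)
  f(x*)   = 30.9428

x* = (1.0584, 1.1143, 1.9424), lambda* = (-6.9046)


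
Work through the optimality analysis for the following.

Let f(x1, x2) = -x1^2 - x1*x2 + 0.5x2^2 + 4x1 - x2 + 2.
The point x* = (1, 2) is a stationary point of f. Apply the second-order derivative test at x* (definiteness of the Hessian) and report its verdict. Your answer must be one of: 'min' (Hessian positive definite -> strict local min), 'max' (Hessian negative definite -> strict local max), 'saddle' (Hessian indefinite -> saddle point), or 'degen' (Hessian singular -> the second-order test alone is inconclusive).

Compute the Hessian H = grad^2 f:
  H = [[-2, -1], [-1, 1]]
Verify stationarity: grad f(x*) = H x* + g = (0, 0).
Eigenvalues of H: -2.3028, 1.3028.
Eigenvalues have mixed signs, so H is indefinite -> x* is a saddle point.

saddle


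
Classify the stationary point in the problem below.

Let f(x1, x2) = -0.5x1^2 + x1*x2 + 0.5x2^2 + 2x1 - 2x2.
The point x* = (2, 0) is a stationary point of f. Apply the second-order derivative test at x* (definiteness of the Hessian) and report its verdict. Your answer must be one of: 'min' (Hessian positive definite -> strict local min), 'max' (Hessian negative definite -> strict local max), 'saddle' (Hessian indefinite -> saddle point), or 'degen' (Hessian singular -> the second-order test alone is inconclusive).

Compute the Hessian H = grad^2 f:
  H = [[-1, 1], [1, 1]]
Verify stationarity: grad f(x*) = H x* + g = (0, 0).
Eigenvalues of H: -1.4142, 1.4142.
Eigenvalues have mixed signs, so H is indefinite -> x* is a saddle point.

saddle


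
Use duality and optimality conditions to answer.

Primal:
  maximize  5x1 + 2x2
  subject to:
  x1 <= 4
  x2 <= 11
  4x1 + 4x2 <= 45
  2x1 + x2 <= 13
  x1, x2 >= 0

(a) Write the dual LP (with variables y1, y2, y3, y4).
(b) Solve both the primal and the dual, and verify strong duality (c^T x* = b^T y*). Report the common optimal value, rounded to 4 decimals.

The standard primal-dual pair for 'max c^T x s.t. A x <= b, x >= 0' is:
  Dual:  min b^T y  s.t.  A^T y >= c,  y >= 0.

So the dual LP is:
  minimize  4y1 + 11y2 + 45y3 + 13y4
  subject to:
    y1 + 4y3 + 2y4 >= 5
    y2 + 4y3 + y4 >= 2
    y1, y2, y3, y4 >= 0

Solving the primal: x* = (4, 5).
  primal value c^T x* = 30.
Solving the dual: y* = (1, 0, 0, 2).
  dual value b^T y* = 30.
Strong duality: c^T x* = b^T y*. Confirmed.

30


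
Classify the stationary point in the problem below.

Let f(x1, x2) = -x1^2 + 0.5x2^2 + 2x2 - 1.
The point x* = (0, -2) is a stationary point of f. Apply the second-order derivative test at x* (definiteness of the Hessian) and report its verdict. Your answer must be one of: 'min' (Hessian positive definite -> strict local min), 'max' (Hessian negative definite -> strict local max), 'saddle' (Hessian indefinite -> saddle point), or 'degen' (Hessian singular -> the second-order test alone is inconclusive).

Compute the Hessian H = grad^2 f:
  H = [[-2, 0], [0, 1]]
Verify stationarity: grad f(x*) = H x* + g = (0, 0).
Eigenvalues of H: -2, 1.
Eigenvalues have mixed signs, so H is indefinite -> x* is a saddle point.

saddle


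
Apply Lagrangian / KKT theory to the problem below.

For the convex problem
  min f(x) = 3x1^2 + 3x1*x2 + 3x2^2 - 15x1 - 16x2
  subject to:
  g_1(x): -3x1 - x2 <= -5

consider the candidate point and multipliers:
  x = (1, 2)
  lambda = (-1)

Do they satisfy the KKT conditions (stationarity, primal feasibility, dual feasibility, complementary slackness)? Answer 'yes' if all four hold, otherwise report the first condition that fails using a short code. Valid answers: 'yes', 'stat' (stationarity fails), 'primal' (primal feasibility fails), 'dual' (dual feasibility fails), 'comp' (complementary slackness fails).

Gradient of f: grad f(x) = Q x + c = (-3, -1)
Constraint values g_i(x) = a_i^T x - b_i:
  g_1((1, 2)) = 0
Stationarity residual: grad f(x) + sum_i lambda_i a_i = (0, 0)
  -> stationarity OK
Primal feasibility (all g_i <= 0): OK
Dual feasibility (all lambda_i >= 0): FAILS
Complementary slackness (lambda_i * g_i(x) = 0 for all i): OK

Verdict: the first failing condition is dual_feasibility -> dual.

dual


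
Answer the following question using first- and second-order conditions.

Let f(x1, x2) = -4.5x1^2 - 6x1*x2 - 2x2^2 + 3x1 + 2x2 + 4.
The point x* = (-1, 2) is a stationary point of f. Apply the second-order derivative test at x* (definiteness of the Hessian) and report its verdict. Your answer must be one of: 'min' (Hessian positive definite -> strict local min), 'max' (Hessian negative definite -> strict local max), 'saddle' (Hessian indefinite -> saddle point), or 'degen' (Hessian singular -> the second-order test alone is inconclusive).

Compute the Hessian H = grad^2 f:
  H = [[-9, -6], [-6, -4]]
Verify stationarity: grad f(x*) = H x* + g = (0, 0).
Eigenvalues of H: -13, 0.
H has a zero eigenvalue (singular; negative semidefinite but not definite), so H is neither positive definite, negative definite, nor indefinite. The second-order test alone is inconclusive -> degen.
(Indeed, f is constant along the null direction of H through x*, so x* is not a strict local extremum.)

degen


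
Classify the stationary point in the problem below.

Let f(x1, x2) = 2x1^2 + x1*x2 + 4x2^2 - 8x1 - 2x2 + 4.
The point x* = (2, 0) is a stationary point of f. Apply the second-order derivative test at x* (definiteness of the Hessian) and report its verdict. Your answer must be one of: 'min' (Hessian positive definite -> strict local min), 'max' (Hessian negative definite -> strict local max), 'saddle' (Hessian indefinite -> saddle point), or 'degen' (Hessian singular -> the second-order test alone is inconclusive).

Compute the Hessian H = grad^2 f:
  H = [[4, 1], [1, 8]]
Verify stationarity: grad f(x*) = H x* + g = (0, 0).
Eigenvalues of H: 3.7639, 8.2361.
Both eigenvalues > 0, so H is positive definite -> x* is a strict local min.

min


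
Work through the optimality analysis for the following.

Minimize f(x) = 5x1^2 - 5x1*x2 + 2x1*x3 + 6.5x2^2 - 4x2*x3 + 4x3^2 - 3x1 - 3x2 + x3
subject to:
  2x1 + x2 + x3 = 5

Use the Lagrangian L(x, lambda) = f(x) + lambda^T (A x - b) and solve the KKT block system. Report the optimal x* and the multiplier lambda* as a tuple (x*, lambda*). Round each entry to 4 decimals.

Form the Lagrangian:
  L(x, lambda) = (1/2) x^T Q x + c^T x + lambda^T (A x - b)
Stationarity (grad_x L = 0): Q x + c + A^T lambda = 0.
Primal feasibility: A x = b.

This gives the KKT block system:
  [ Q   A^T ] [ x     ]   [-c ]
  [ A    0  ] [ lambda ] = [ b ]

Solving the linear system:
  x*      = (1.5595, 1.2927, 0.5882)
  lambda* = (-3.6542)
  f(x*)   = 5.1514

x* = (1.5595, 1.2927, 0.5882), lambda* = (-3.6542)


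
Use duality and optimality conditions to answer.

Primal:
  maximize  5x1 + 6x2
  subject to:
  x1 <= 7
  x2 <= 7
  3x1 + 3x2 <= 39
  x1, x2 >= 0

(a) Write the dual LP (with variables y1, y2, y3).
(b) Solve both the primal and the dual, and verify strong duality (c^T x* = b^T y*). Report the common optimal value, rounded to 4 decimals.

The standard primal-dual pair for 'max c^T x s.t. A x <= b, x >= 0' is:
  Dual:  min b^T y  s.t.  A^T y >= c,  y >= 0.

So the dual LP is:
  minimize  7y1 + 7y2 + 39y3
  subject to:
    y1 + 3y3 >= 5
    y2 + 3y3 >= 6
    y1, y2, y3 >= 0

Solving the primal: x* = (6, 7).
  primal value c^T x* = 72.
Solving the dual: y* = (0, 1, 1.6667).
  dual value b^T y* = 72.
Strong duality: c^T x* = b^T y*. Confirmed.

72


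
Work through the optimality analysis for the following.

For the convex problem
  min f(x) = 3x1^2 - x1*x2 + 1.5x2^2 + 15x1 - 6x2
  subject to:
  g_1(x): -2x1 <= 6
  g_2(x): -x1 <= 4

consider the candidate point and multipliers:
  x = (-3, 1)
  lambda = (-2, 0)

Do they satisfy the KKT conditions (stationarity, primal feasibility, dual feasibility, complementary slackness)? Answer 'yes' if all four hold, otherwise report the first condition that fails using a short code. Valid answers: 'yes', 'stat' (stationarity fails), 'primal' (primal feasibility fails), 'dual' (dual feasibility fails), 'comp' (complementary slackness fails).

Gradient of f: grad f(x) = Q x + c = (-4, 0)
Constraint values g_i(x) = a_i^T x - b_i:
  g_1((-3, 1)) = 0
  g_2((-3, 1)) = -1
Stationarity residual: grad f(x) + sum_i lambda_i a_i = (0, 0)
  -> stationarity OK
Primal feasibility (all g_i <= 0): OK
Dual feasibility (all lambda_i >= 0): FAILS
Complementary slackness (lambda_i * g_i(x) = 0 for all i): OK

Verdict: the first failing condition is dual_feasibility -> dual.

dual


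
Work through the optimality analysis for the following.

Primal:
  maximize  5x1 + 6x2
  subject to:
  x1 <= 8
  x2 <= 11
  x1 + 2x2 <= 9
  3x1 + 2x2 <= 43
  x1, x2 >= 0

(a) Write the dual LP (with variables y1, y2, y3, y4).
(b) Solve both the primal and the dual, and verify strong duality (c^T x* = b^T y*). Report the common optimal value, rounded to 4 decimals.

The standard primal-dual pair for 'max c^T x s.t. A x <= b, x >= 0' is:
  Dual:  min b^T y  s.t.  A^T y >= c,  y >= 0.

So the dual LP is:
  minimize  8y1 + 11y2 + 9y3 + 43y4
  subject to:
    y1 + y3 + 3y4 >= 5
    y2 + 2y3 + 2y4 >= 6
    y1, y2, y3, y4 >= 0

Solving the primal: x* = (8, 0.5).
  primal value c^T x* = 43.
Solving the dual: y* = (2, 0, 3, 0).
  dual value b^T y* = 43.
Strong duality: c^T x* = b^T y*. Confirmed.

43


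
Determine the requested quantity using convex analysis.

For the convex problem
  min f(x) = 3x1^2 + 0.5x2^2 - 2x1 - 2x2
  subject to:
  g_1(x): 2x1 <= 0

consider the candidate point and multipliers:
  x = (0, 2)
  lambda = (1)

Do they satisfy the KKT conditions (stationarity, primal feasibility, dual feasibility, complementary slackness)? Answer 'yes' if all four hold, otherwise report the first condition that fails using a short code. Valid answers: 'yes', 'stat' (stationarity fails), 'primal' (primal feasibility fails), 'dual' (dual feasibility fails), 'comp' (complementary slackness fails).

Gradient of f: grad f(x) = Q x + c = (-2, 0)
Constraint values g_i(x) = a_i^T x - b_i:
  g_1((0, 2)) = 0
Stationarity residual: grad f(x) + sum_i lambda_i a_i = (0, 0)
  -> stationarity OK
Primal feasibility (all g_i <= 0): OK
Dual feasibility (all lambda_i >= 0): OK
Complementary slackness (lambda_i * g_i(x) = 0 for all i): OK

Verdict: yes, KKT holds.

yes


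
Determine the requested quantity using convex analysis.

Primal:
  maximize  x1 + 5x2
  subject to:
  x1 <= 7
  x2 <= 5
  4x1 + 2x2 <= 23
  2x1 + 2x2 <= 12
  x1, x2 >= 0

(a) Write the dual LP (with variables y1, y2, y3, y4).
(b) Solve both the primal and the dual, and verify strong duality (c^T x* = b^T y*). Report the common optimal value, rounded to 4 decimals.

The standard primal-dual pair for 'max c^T x s.t. A x <= b, x >= 0' is:
  Dual:  min b^T y  s.t.  A^T y >= c,  y >= 0.

So the dual LP is:
  minimize  7y1 + 5y2 + 23y3 + 12y4
  subject to:
    y1 + 4y3 + 2y4 >= 1
    y2 + 2y3 + 2y4 >= 5
    y1, y2, y3, y4 >= 0

Solving the primal: x* = (1, 5).
  primal value c^T x* = 26.
Solving the dual: y* = (0, 4, 0, 0.5).
  dual value b^T y* = 26.
Strong duality: c^T x* = b^T y*. Confirmed.

26


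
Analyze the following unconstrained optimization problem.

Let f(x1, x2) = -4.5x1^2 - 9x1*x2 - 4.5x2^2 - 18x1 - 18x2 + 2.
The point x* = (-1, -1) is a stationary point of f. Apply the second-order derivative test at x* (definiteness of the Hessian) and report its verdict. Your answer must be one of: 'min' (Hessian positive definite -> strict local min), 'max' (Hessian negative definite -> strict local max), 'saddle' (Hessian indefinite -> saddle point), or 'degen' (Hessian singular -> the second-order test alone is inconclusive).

Compute the Hessian H = grad^2 f:
  H = [[-9, -9], [-9, -9]]
Verify stationarity: grad f(x*) = H x* + g = (0, 0).
Eigenvalues of H: -18, 0.
H has a zero eigenvalue (singular; negative semidefinite but not definite), so H is neither positive definite, negative definite, nor indefinite. The second-order test alone is inconclusive -> degen.
(Indeed, f is constant along the null direction of H through x*, so x* is not a strict local extremum.)

degen


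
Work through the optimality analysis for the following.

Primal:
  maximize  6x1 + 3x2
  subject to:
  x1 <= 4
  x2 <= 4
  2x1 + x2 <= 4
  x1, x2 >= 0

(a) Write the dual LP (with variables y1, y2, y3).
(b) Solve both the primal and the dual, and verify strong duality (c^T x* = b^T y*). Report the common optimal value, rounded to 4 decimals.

The standard primal-dual pair for 'max c^T x s.t. A x <= b, x >= 0' is:
  Dual:  min b^T y  s.t.  A^T y >= c,  y >= 0.

So the dual LP is:
  minimize  4y1 + 4y2 + 4y3
  subject to:
    y1 + 2y3 >= 6
    y2 + y3 >= 3
    y1, y2, y3 >= 0

Solving the primal: x* = (2, 0).
  primal value c^T x* = 12.
Solving the dual: y* = (0, 0, 3).
  dual value b^T y* = 12.
Strong duality: c^T x* = b^T y*. Confirmed.

12


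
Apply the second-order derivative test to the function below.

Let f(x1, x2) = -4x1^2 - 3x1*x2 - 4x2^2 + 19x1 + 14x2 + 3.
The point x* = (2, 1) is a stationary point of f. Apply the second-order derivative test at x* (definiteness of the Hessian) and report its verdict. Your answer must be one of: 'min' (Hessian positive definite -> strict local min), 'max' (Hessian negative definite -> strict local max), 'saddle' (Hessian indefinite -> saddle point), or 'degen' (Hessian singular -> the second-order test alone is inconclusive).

Compute the Hessian H = grad^2 f:
  H = [[-8, -3], [-3, -8]]
Verify stationarity: grad f(x*) = H x* + g = (0, 0).
Eigenvalues of H: -11, -5.
Both eigenvalues < 0, so H is negative definite -> x* is a strict local max.

max


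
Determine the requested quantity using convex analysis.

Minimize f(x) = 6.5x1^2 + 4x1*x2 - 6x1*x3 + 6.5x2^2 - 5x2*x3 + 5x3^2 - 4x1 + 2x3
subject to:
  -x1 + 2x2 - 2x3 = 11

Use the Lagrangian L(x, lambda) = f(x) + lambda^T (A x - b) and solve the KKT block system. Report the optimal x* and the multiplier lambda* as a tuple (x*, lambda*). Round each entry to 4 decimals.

Form the Lagrangian:
  L(x, lambda) = (1/2) x^T Q x + c^T x + lambda^T (A x - b)
Stationarity (grad_x L = 0): Q x + c + A^T lambda = 0.
Primal feasibility: A x = b.

This gives the KKT block system:
  [ Q   A^T ] [ x     ]   [-c ]
  [ A    0  ] [ lambda ] = [ b ]

Solving the linear system:
  x*      = (-2.3404, 1.1514, -3.1784)
  lambda* = (-10.7493)
  f(x*)   = 60.6234

x* = (-2.3404, 1.1514, -3.1784), lambda* = (-10.7493)


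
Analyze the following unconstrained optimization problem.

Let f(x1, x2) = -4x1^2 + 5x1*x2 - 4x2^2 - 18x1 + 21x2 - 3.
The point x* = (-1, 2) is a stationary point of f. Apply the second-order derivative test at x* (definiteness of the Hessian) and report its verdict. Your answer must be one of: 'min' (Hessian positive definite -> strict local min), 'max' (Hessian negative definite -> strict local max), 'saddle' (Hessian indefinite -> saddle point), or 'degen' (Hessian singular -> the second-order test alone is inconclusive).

Compute the Hessian H = grad^2 f:
  H = [[-8, 5], [5, -8]]
Verify stationarity: grad f(x*) = H x* + g = (0, 0).
Eigenvalues of H: -13, -3.
Both eigenvalues < 0, so H is negative definite -> x* is a strict local max.

max


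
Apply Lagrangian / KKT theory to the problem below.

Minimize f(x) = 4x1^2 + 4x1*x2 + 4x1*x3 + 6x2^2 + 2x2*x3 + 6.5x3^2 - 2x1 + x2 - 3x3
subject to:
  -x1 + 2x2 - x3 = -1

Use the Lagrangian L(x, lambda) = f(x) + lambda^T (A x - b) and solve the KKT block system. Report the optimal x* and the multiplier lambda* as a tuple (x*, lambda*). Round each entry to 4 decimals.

Form the Lagrangian:
  L(x, lambda) = (1/2) x^T Q x + c^T x + lambda^T (A x - b)
Stationarity (grad_x L = 0): Q x + c + A^T lambda = 0.
Primal feasibility: A x = b.

This gives the KKT block system:
  [ Q   A^T ] [ x     ]   [-c ]
  [ A    0  ] [ lambda ] = [ b ]

Solving the linear system:
  x*      = (0.3059, -0.2515, 0.1912)
  lambda* = (0.2059)
  f(x*)   = -0.6154

x* = (0.3059, -0.2515, 0.1912), lambda* = (0.2059)


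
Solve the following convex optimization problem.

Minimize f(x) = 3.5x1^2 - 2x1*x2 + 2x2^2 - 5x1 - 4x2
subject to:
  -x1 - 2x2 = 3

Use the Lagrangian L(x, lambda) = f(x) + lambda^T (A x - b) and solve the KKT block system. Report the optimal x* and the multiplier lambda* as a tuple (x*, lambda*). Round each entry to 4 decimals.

Form the Lagrangian:
  L(x, lambda) = (1/2) x^T Q x + c^T x + lambda^T (A x - b)
Stationarity (grad_x L = 0): Q x + c + A^T lambda = 0.
Primal feasibility: A x = b.

This gives the KKT block system:
  [ Q   A^T ] [ x     ]   [-c ]
  [ A    0  ] [ lambda ] = [ b ]

Solving the linear system:
  x*      = (-0.3, -1.35)
  lambda* = (-4.4)
  f(x*)   = 10.05

x* = (-0.3, -1.35), lambda* = (-4.4)


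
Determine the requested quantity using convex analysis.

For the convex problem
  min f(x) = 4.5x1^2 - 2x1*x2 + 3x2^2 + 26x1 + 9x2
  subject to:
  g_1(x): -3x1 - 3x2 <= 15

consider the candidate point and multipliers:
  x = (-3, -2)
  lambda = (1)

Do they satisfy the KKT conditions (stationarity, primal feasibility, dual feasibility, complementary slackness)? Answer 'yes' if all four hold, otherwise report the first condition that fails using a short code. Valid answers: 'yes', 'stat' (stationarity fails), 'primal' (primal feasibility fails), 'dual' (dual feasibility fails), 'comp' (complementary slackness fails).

Gradient of f: grad f(x) = Q x + c = (3, 3)
Constraint values g_i(x) = a_i^T x - b_i:
  g_1((-3, -2)) = 0
Stationarity residual: grad f(x) + sum_i lambda_i a_i = (0, 0)
  -> stationarity OK
Primal feasibility (all g_i <= 0): OK
Dual feasibility (all lambda_i >= 0): OK
Complementary slackness (lambda_i * g_i(x) = 0 for all i): OK

Verdict: yes, KKT holds.

yes


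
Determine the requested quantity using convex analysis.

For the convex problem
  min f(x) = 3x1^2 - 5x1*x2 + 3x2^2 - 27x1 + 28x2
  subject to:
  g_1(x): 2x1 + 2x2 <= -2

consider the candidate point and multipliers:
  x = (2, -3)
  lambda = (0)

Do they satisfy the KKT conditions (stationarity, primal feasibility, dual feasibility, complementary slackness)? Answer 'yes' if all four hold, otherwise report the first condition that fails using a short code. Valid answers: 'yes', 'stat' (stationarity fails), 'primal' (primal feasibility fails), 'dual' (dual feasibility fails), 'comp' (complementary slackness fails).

Gradient of f: grad f(x) = Q x + c = (0, 0)
Constraint values g_i(x) = a_i^T x - b_i:
  g_1((2, -3)) = 0
Stationarity residual: grad f(x) + sum_i lambda_i a_i = (0, 0)
  -> stationarity OK
Primal feasibility (all g_i <= 0): OK
Dual feasibility (all lambda_i >= 0): OK
Complementary slackness (lambda_i * g_i(x) = 0 for all i): OK

Verdict: yes, KKT holds.

yes


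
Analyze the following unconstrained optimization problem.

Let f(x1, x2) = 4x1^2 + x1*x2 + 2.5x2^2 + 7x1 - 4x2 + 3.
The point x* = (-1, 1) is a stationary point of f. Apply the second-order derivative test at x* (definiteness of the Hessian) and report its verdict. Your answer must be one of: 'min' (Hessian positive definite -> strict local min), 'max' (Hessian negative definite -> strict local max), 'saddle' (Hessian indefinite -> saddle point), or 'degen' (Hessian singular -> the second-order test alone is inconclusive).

Compute the Hessian H = grad^2 f:
  H = [[8, 1], [1, 5]]
Verify stationarity: grad f(x*) = H x* + g = (0, 0).
Eigenvalues of H: 4.6972, 8.3028.
Both eigenvalues > 0, so H is positive definite -> x* is a strict local min.

min


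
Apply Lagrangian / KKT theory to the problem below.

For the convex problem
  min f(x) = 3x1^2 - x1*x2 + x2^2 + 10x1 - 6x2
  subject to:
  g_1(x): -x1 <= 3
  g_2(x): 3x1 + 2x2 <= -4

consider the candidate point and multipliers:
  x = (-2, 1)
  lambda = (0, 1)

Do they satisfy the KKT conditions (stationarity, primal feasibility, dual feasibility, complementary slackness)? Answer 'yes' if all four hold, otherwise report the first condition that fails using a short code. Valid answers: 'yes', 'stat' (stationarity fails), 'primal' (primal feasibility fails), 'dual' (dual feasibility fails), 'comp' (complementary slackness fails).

Gradient of f: grad f(x) = Q x + c = (-3, -2)
Constraint values g_i(x) = a_i^T x - b_i:
  g_1((-2, 1)) = -1
  g_2((-2, 1)) = 0
Stationarity residual: grad f(x) + sum_i lambda_i a_i = (0, 0)
  -> stationarity OK
Primal feasibility (all g_i <= 0): OK
Dual feasibility (all lambda_i >= 0): OK
Complementary slackness (lambda_i * g_i(x) = 0 for all i): OK

Verdict: yes, KKT holds.

yes


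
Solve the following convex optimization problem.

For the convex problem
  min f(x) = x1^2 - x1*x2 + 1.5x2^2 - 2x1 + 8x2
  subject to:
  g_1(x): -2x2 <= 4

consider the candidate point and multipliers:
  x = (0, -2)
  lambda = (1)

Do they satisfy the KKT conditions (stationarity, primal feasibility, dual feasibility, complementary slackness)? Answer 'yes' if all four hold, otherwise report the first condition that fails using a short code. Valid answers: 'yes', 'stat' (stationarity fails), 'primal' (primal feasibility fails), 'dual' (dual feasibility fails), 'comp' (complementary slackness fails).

Gradient of f: grad f(x) = Q x + c = (0, 2)
Constraint values g_i(x) = a_i^T x - b_i:
  g_1((0, -2)) = 0
Stationarity residual: grad f(x) + sum_i lambda_i a_i = (0, 0)
  -> stationarity OK
Primal feasibility (all g_i <= 0): OK
Dual feasibility (all lambda_i >= 0): OK
Complementary slackness (lambda_i * g_i(x) = 0 for all i): OK

Verdict: yes, KKT holds.

yes


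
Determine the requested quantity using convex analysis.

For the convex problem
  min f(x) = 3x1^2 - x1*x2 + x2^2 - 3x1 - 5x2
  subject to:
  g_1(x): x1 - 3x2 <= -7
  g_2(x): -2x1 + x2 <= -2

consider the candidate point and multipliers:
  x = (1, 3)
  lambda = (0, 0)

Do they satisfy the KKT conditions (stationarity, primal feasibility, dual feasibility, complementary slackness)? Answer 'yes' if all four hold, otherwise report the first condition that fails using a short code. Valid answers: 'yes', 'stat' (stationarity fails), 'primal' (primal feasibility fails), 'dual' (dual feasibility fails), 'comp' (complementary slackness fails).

Gradient of f: grad f(x) = Q x + c = (0, 0)
Constraint values g_i(x) = a_i^T x - b_i:
  g_1((1, 3)) = -1
  g_2((1, 3)) = 3
Stationarity residual: grad f(x) + sum_i lambda_i a_i = (0, 0)
  -> stationarity OK
Primal feasibility (all g_i <= 0): FAILS
Dual feasibility (all lambda_i >= 0): OK
Complementary slackness (lambda_i * g_i(x) = 0 for all i): OK

Verdict: the first failing condition is primal_feasibility -> primal.

primal


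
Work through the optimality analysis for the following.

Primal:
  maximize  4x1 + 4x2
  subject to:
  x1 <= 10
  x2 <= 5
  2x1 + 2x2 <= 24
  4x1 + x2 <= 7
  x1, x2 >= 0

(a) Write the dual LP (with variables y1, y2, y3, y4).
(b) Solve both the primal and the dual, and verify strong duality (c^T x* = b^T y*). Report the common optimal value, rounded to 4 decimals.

The standard primal-dual pair for 'max c^T x s.t. A x <= b, x >= 0' is:
  Dual:  min b^T y  s.t.  A^T y >= c,  y >= 0.

So the dual LP is:
  minimize  10y1 + 5y2 + 24y3 + 7y4
  subject to:
    y1 + 2y3 + 4y4 >= 4
    y2 + 2y3 + y4 >= 4
    y1, y2, y3, y4 >= 0

Solving the primal: x* = (0.5, 5).
  primal value c^T x* = 22.
Solving the dual: y* = (0, 3, 0, 1).
  dual value b^T y* = 22.
Strong duality: c^T x* = b^T y*. Confirmed.

22


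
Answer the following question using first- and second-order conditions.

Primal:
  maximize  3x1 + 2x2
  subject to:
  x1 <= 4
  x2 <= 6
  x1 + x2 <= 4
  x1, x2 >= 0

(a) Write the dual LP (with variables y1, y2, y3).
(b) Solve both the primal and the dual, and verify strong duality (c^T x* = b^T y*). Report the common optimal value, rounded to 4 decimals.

The standard primal-dual pair for 'max c^T x s.t. A x <= b, x >= 0' is:
  Dual:  min b^T y  s.t.  A^T y >= c,  y >= 0.

So the dual LP is:
  minimize  4y1 + 6y2 + 4y3
  subject to:
    y1 + y3 >= 3
    y2 + y3 >= 2
    y1, y2, y3 >= 0

Solving the primal: x* = (4, 0).
  primal value c^T x* = 12.
Solving the dual: y* = (1, 0, 2).
  dual value b^T y* = 12.
Strong duality: c^T x* = b^T y*. Confirmed.

12


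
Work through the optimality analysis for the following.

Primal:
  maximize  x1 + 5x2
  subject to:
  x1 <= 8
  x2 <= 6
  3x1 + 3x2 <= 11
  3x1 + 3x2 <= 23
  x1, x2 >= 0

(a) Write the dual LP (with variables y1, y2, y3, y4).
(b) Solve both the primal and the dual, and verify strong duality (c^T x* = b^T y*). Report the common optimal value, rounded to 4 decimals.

The standard primal-dual pair for 'max c^T x s.t. A x <= b, x >= 0' is:
  Dual:  min b^T y  s.t.  A^T y >= c,  y >= 0.

So the dual LP is:
  minimize  8y1 + 6y2 + 11y3 + 23y4
  subject to:
    y1 + 3y3 + 3y4 >= 1
    y2 + 3y3 + 3y4 >= 5
    y1, y2, y3, y4 >= 0

Solving the primal: x* = (0, 3.6667).
  primal value c^T x* = 18.3333.
Solving the dual: y* = (0, 0, 1.6667, 0).
  dual value b^T y* = 18.3333.
Strong duality: c^T x* = b^T y*. Confirmed.

18.3333


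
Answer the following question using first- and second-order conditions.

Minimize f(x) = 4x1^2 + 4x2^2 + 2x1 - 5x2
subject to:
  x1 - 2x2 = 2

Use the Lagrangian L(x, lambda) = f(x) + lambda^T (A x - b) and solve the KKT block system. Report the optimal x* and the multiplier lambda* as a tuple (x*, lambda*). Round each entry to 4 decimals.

Form the Lagrangian:
  L(x, lambda) = (1/2) x^T Q x + c^T x + lambda^T (A x - b)
Stationarity (grad_x L = 0): Q x + c + A^T lambda = 0.
Primal feasibility: A x = b.

This gives the KKT block system:
  [ Q   A^T ] [ x     ]   [-c ]
  [ A    0  ] [ lambda ] = [ b ]

Solving the linear system:
  x*      = (0.45, -0.775)
  lambda* = (-5.6)
  f(x*)   = 7.9875

x* = (0.45, -0.775), lambda* = (-5.6)


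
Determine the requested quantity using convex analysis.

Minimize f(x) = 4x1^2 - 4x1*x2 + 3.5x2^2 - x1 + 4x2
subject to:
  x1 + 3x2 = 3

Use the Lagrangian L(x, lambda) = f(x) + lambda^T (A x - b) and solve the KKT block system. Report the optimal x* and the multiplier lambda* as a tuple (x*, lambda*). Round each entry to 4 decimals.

Form the Lagrangian:
  L(x, lambda) = (1/2) x^T Q x + c^T x + lambda^T (A x - b)
Stationarity (grad_x L = 0): Q x + c + A^T lambda = 0.
Primal feasibility: A x = b.

This gives the KKT block system:
  [ Q   A^T ] [ x     ]   [-c ]
  [ A    0  ] [ lambda ] = [ b ]

Solving the linear system:
  x*      = (0.7573, 0.7476)
  lambda* = (-2.068)
  f(x*)   = 4.2184

x* = (0.7573, 0.7476), lambda* = (-2.068)


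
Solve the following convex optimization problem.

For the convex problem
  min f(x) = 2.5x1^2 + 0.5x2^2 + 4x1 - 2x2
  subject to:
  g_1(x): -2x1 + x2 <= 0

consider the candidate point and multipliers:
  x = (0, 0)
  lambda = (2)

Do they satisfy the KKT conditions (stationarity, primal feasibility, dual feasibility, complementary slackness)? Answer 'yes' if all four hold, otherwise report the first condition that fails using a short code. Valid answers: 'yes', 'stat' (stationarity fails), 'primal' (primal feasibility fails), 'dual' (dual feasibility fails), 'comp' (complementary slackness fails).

Gradient of f: grad f(x) = Q x + c = (4, -2)
Constraint values g_i(x) = a_i^T x - b_i:
  g_1((0, 0)) = 0
Stationarity residual: grad f(x) + sum_i lambda_i a_i = (0, 0)
  -> stationarity OK
Primal feasibility (all g_i <= 0): OK
Dual feasibility (all lambda_i >= 0): OK
Complementary slackness (lambda_i * g_i(x) = 0 for all i): OK

Verdict: yes, KKT holds.

yes


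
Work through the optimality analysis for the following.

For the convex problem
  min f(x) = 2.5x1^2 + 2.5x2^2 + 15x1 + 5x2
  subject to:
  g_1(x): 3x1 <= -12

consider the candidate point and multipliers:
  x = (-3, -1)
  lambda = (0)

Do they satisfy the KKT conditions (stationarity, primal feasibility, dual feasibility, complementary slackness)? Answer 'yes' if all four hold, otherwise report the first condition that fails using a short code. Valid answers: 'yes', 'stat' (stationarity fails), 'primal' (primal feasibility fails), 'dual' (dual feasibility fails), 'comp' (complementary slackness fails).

Gradient of f: grad f(x) = Q x + c = (0, 0)
Constraint values g_i(x) = a_i^T x - b_i:
  g_1((-3, -1)) = 3
Stationarity residual: grad f(x) + sum_i lambda_i a_i = (0, 0)
  -> stationarity OK
Primal feasibility (all g_i <= 0): FAILS
Dual feasibility (all lambda_i >= 0): OK
Complementary slackness (lambda_i * g_i(x) = 0 for all i): OK

Verdict: the first failing condition is primal_feasibility -> primal.

primal


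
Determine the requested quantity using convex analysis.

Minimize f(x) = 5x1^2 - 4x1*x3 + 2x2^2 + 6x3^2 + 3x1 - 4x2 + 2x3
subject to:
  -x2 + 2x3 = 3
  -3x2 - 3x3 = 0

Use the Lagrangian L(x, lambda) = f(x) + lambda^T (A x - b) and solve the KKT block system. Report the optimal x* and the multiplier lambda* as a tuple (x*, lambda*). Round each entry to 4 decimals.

Form the Lagrangian:
  L(x, lambda) = (1/2) x^T Q x + c^T x + lambda^T (A x - b)
Stationarity (grad_x L = 0): Q x + c + A^T lambda = 0.
Primal feasibility: A x = b.

This gives the KKT block system:
  [ Q   A^T ] [ x     ]   [-c ]
  [ A    0  ] [ lambda ] = [ b ]

Solving the linear system:
  x*      = (0.1, -1, 1)
  lambda* = (-7.2, -0.2667)
  f(x*)   = 13.95

x* = (0.1, -1, 1), lambda* = (-7.2, -0.2667)


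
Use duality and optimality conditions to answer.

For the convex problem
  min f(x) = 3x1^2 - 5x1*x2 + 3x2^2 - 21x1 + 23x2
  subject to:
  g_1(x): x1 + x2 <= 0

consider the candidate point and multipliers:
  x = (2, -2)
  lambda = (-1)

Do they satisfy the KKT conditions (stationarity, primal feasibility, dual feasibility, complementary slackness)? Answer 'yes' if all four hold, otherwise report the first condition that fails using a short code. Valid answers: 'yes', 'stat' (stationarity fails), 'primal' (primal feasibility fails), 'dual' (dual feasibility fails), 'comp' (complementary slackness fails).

Gradient of f: grad f(x) = Q x + c = (1, 1)
Constraint values g_i(x) = a_i^T x - b_i:
  g_1((2, -2)) = 0
Stationarity residual: grad f(x) + sum_i lambda_i a_i = (0, 0)
  -> stationarity OK
Primal feasibility (all g_i <= 0): OK
Dual feasibility (all lambda_i >= 0): FAILS
Complementary slackness (lambda_i * g_i(x) = 0 for all i): OK

Verdict: the first failing condition is dual_feasibility -> dual.

dual


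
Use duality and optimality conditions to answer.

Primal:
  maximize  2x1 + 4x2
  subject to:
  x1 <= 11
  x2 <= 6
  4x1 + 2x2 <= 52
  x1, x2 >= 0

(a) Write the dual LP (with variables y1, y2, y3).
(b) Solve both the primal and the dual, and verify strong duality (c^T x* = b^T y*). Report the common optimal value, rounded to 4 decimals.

The standard primal-dual pair for 'max c^T x s.t. A x <= b, x >= 0' is:
  Dual:  min b^T y  s.t.  A^T y >= c,  y >= 0.

So the dual LP is:
  minimize  11y1 + 6y2 + 52y3
  subject to:
    y1 + 4y3 >= 2
    y2 + 2y3 >= 4
    y1, y2, y3 >= 0

Solving the primal: x* = (10, 6).
  primal value c^T x* = 44.
Solving the dual: y* = (0, 3, 0.5).
  dual value b^T y* = 44.
Strong duality: c^T x* = b^T y*. Confirmed.

44


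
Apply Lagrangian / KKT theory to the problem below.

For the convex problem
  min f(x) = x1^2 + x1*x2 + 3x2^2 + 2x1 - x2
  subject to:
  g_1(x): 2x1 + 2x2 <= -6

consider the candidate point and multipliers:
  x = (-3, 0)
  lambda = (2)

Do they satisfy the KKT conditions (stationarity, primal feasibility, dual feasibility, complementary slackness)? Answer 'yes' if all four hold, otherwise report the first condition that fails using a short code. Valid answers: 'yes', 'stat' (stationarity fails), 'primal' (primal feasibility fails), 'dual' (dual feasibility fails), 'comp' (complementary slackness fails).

Gradient of f: grad f(x) = Q x + c = (-4, -4)
Constraint values g_i(x) = a_i^T x - b_i:
  g_1((-3, 0)) = 0
Stationarity residual: grad f(x) + sum_i lambda_i a_i = (0, 0)
  -> stationarity OK
Primal feasibility (all g_i <= 0): OK
Dual feasibility (all lambda_i >= 0): OK
Complementary slackness (lambda_i * g_i(x) = 0 for all i): OK

Verdict: yes, KKT holds.

yes


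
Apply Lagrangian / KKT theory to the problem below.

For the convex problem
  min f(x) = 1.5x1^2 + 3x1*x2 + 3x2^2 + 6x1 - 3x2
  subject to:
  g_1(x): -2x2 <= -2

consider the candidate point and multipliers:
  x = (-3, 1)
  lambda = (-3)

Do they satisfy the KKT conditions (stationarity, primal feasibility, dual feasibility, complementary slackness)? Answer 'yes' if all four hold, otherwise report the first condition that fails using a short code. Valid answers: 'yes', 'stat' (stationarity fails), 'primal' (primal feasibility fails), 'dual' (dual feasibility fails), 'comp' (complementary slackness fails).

Gradient of f: grad f(x) = Q x + c = (0, -6)
Constraint values g_i(x) = a_i^T x - b_i:
  g_1((-3, 1)) = 0
Stationarity residual: grad f(x) + sum_i lambda_i a_i = (0, 0)
  -> stationarity OK
Primal feasibility (all g_i <= 0): OK
Dual feasibility (all lambda_i >= 0): FAILS
Complementary slackness (lambda_i * g_i(x) = 0 for all i): OK

Verdict: the first failing condition is dual_feasibility -> dual.

dual


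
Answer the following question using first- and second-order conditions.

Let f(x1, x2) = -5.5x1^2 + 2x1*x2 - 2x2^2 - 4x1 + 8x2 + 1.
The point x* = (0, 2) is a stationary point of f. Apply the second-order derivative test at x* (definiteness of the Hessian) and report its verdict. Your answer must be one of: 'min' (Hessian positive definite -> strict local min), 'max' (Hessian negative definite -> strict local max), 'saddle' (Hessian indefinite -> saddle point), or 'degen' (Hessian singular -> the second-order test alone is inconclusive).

Compute the Hessian H = grad^2 f:
  H = [[-11, 2], [2, -4]]
Verify stationarity: grad f(x*) = H x* + g = (0, 0).
Eigenvalues of H: -11.5311, -3.4689.
Both eigenvalues < 0, so H is negative definite -> x* is a strict local max.

max


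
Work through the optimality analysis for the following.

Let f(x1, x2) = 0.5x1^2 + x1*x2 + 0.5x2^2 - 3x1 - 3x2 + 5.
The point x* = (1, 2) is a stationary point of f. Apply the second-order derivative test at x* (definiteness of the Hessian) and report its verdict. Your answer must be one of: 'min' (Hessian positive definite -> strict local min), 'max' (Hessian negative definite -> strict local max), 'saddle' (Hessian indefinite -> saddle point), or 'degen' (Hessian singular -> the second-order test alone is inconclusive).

Compute the Hessian H = grad^2 f:
  H = [[1, 1], [1, 1]]
Verify stationarity: grad f(x*) = H x* + g = (0, 0).
Eigenvalues of H: 0, 2.
H has a zero eigenvalue (singular; positive semidefinite but not definite), so H is neither positive definite, negative definite, nor indefinite. The second-order test alone is inconclusive -> degen.
(Indeed, f is constant along the null direction of H through x*, so x* is not a strict local extremum.)

degen


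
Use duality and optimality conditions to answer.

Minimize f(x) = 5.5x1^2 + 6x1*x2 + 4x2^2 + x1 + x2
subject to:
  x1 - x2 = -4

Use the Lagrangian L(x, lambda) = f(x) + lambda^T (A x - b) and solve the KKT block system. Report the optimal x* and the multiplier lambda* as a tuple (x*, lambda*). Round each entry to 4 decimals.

Form the Lagrangian:
  L(x, lambda) = (1/2) x^T Q x + c^T x + lambda^T (A x - b)
Stationarity (grad_x L = 0): Q x + c + A^T lambda = 0.
Primal feasibility: A x = b.

This gives the KKT block system:
  [ Q   A^T ] [ x     ]   [-c ]
  [ A    0  ] [ lambda ] = [ b ]

Solving the linear system:
  x*      = (-1.871, 2.129)
  lambda* = (6.8065)
  f(x*)   = 13.7419

x* = (-1.871, 2.129), lambda* = (6.8065)


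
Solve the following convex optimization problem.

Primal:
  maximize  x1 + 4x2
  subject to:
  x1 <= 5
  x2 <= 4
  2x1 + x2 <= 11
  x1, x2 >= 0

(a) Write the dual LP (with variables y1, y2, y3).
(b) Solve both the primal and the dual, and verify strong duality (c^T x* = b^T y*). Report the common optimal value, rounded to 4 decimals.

The standard primal-dual pair for 'max c^T x s.t. A x <= b, x >= 0' is:
  Dual:  min b^T y  s.t.  A^T y >= c,  y >= 0.

So the dual LP is:
  minimize  5y1 + 4y2 + 11y3
  subject to:
    y1 + 2y3 >= 1
    y2 + y3 >= 4
    y1, y2, y3 >= 0

Solving the primal: x* = (3.5, 4).
  primal value c^T x* = 19.5.
Solving the dual: y* = (0, 3.5, 0.5).
  dual value b^T y* = 19.5.
Strong duality: c^T x* = b^T y*. Confirmed.

19.5


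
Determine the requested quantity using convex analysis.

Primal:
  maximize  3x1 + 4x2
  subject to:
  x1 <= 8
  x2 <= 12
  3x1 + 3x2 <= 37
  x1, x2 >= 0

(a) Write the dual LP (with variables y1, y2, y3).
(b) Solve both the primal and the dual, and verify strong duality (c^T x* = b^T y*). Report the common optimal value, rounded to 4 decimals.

The standard primal-dual pair for 'max c^T x s.t. A x <= b, x >= 0' is:
  Dual:  min b^T y  s.t.  A^T y >= c,  y >= 0.

So the dual LP is:
  minimize  8y1 + 12y2 + 37y3
  subject to:
    y1 + 3y3 >= 3
    y2 + 3y3 >= 4
    y1, y2, y3 >= 0

Solving the primal: x* = (0.3333, 12).
  primal value c^T x* = 49.
Solving the dual: y* = (0, 1, 1).
  dual value b^T y* = 49.
Strong duality: c^T x* = b^T y*. Confirmed.

49


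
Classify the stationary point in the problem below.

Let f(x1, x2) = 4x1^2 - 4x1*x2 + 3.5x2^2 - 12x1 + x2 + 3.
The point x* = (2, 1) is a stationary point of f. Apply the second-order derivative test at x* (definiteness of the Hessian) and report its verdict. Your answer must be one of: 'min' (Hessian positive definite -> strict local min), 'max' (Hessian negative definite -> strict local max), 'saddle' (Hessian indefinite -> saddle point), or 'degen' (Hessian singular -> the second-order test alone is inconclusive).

Compute the Hessian H = grad^2 f:
  H = [[8, -4], [-4, 7]]
Verify stationarity: grad f(x*) = H x* + g = (0, 0).
Eigenvalues of H: 3.4689, 11.5311.
Both eigenvalues > 0, so H is positive definite -> x* is a strict local min.

min


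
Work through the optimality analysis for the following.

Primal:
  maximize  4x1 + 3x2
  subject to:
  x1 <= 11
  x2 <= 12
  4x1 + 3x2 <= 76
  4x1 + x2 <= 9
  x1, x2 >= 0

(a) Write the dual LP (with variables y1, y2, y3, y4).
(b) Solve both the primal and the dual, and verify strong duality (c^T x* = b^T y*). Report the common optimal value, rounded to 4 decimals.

The standard primal-dual pair for 'max c^T x s.t. A x <= b, x >= 0' is:
  Dual:  min b^T y  s.t.  A^T y >= c,  y >= 0.

So the dual LP is:
  minimize  11y1 + 12y2 + 76y3 + 9y4
  subject to:
    y1 + 4y3 + 4y4 >= 4
    y2 + 3y3 + y4 >= 3
    y1, y2, y3, y4 >= 0

Solving the primal: x* = (0, 9).
  primal value c^T x* = 27.
Solving the dual: y* = (0, 0, 0, 3).
  dual value b^T y* = 27.
Strong duality: c^T x* = b^T y*. Confirmed.

27


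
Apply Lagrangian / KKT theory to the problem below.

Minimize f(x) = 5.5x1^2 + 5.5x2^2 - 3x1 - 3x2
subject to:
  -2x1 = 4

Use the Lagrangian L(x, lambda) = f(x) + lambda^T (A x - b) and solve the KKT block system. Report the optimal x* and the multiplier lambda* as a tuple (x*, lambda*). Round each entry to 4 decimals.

Form the Lagrangian:
  L(x, lambda) = (1/2) x^T Q x + c^T x + lambda^T (A x - b)
Stationarity (grad_x L = 0): Q x + c + A^T lambda = 0.
Primal feasibility: A x = b.

This gives the KKT block system:
  [ Q   A^T ] [ x     ]   [-c ]
  [ A    0  ] [ lambda ] = [ b ]

Solving the linear system:
  x*      = (-2, 0.2727)
  lambda* = (-12.5)
  f(x*)   = 27.5909

x* = (-2, 0.2727), lambda* = (-12.5)


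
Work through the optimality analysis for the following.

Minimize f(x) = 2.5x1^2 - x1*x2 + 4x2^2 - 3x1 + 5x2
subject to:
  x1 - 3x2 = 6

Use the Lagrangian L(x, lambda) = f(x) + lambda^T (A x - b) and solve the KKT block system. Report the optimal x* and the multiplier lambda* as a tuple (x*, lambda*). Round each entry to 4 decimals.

Form the Lagrangian:
  L(x, lambda) = (1/2) x^T Q x + c^T x + lambda^T (A x - b)
Stationarity (grad_x L = 0): Q x + c + A^T lambda = 0.
Primal feasibility: A x = b.

This gives the KKT block system:
  [ Q   A^T ] [ x     ]   [-c ]
  [ A    0  ] [ lambda ] = [ b ]

Solving the linear system:
  x*      = (0.8936, -1.7021)
  lambda* = (-3.1702)
  f(x*)   = 3.9149

x* = (0.8936, -1.7021), lambda* = (-3.1702)
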